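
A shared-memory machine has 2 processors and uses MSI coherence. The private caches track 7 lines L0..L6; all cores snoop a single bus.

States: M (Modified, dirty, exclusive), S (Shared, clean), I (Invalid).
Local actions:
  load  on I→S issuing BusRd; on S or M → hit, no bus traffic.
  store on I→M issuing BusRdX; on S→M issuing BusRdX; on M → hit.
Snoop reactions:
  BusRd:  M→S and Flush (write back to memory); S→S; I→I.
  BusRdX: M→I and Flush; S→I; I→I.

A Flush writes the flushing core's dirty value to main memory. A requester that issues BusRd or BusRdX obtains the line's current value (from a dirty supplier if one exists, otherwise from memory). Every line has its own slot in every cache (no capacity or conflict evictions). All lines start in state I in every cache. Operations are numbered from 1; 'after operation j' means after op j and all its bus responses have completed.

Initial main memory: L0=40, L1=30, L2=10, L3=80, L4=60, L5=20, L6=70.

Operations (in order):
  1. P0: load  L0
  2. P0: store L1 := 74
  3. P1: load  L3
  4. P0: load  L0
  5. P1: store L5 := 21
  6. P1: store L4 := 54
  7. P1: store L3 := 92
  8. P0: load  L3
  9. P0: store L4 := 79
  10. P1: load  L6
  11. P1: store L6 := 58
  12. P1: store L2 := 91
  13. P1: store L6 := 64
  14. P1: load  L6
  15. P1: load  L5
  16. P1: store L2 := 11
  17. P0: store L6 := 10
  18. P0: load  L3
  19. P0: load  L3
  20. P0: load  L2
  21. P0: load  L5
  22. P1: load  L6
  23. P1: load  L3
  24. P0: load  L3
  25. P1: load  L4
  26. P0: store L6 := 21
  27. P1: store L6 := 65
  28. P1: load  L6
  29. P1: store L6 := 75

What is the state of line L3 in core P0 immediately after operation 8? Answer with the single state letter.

state = S

step 1: P0: load  L0  ⟶  SI  (L0)  txn=BusRd  M[L0]=40
step 2: P0: store L1 := 74  ⟶  MI  (L1)  txn=BusRdX  M[L1]=30
step 3: P1: load  L3  ⟶  IS  (L3)  txn=BusRd  M[L3]=80
step 4: P0: load  L0  ⟶  SI  (L0)  txn=∅  M[L0]=40
step 5: P1: store L5 := 21  ⟶  IM  (L5)  txn=BusRdX  M[L5]=20
step 6: P1: store L4 := 54  ⟶  IM  (L4)  txn=BusRdX  M[L4]=60
step 7: P1: store L3 := 92  ⟶  IM  (L3)  txn=BusRdX  M[L3]=80
step 8: P0: load  L3  ⟶  SS  (L3)  txn=BusRd+Flush  M[L3]=92
step 9: P0: store L4 := 79  ⟶  MI  (L4)  txn=BusRdX+Flush  M[L4]=54
step 10: P1: load  L6  ⟶  IS  (L6)  txn=BusRd  M[L6]=70
step 11: P1: store L6 := 58  ⟶  IM  (L6)  txn=BusRdX  M[L6]=70
step 12: P1: store L2 := 91  ⟶  IM  (L2)  txn=BusRdX  M[L2]=10
step 13: P1: store L6 := 64  ⟶  IM  (L6)  txn=∅  M[L6]=70
step 14: P1: load  L6  ⟶  IM  (L6)  txn=∅  M[L6]=70
step 15: P1: load  L5  ⟶  IM  (L5)  txn=∅  M[L5]=20
step 16: P1: store L2 := 11  ⟶  IM  (L2)  txn=∅  M[L2]=10
step 17: P0: store L6 := 10  ⟶  MI  (L6)  txn=BusRdX+Flush  M[L6]=64
step 18: P0: load  L3  ⟶  SS  (L3)  txn=∅  M[L3]=92
step 19: P0: load  L3  ⟶  SS  (L3)  txn=∅  M[L3]=92
step 20: P0: load  L2  ⟶  SS  (L2)  txn=BusRd+Flush  M[L2]=11
step 21: P0: load  L5  ⟶  SS  (L5)  txn=BusRd+Flush  M[L5]=21
step 22: P1: load  L6  ⟶  SS  (L6)  txn=BusRd+Flush  M[L6]=10
step 23: P1: load  L3  ⟶  SS  (L3)  txn=∅  M[L3]=92
step 24: P0: load  L3  ⟶  SS  (L3)  txn=∅  M[L3]=92
step 25: P1: load  L4  ⟶  SS  (L4)  txn=BusRd+Flush  M[L4]=79
step 26: P0: store L6 := 21  ⟶  MI  (L6)  txn=BusRdX  M[L6]=10
step 27: P1: store L6 := 65  ⟶  IM  (L6)  txn=BusRdX+Flush  M[L6]=21
step 28: P1: load  L6  ⟶  IM  (L6)  txn=∅  M[L6]=21
step 29: P1: store L6 := 75  ⟶  IM  (L6)  txn=∅  M[L6]=21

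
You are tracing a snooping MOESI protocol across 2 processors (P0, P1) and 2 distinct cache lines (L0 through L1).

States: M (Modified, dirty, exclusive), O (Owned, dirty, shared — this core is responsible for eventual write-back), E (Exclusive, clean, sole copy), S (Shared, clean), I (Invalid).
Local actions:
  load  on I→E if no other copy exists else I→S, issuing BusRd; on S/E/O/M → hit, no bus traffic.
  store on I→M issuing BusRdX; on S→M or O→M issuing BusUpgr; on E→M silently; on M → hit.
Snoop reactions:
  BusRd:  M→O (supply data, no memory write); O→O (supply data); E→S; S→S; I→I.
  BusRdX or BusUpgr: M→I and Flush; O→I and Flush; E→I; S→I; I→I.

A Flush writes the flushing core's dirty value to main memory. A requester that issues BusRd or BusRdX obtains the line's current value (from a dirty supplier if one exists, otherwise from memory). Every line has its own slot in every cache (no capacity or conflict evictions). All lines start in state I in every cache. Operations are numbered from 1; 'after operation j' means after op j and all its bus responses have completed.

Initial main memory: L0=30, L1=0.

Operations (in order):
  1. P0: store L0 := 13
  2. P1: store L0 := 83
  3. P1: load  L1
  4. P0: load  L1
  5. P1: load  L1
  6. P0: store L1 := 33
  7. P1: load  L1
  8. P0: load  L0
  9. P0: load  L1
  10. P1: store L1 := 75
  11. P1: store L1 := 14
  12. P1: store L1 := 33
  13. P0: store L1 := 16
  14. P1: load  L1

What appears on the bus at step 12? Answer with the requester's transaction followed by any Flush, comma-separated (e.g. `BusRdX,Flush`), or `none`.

[1] P0: store L0 := 13 | P0:M(13), P1:I | bus: BusRdX
[2] P1: store L0 := 83 | P0:I, P1:M(83) | bus: BusRdX,Flush
[3] P1: load  L1 | P0:I, P1:E(0) | bus: BusRd
[4] P0: load  L1 | P0:S(0), P1:S(0) | bus: BusRd
[5] P1: load  L1 | P0:S(0), P1:S(0) | bus: none
[6] P0: store L1 := 33 | P0:M(33), P1:I | bus: BusUpgr
[7] P1: load  L1 | P0:O(33), P1:S(33) | bus: BusRd
[8] P0: load  L0 | P0:S(83), P1:O(83) | bus: BusRd
[9] P0: load  L1 | P0:O(33), P1:S(33) | bus: none
[10] P1: store L1 := 75 | P0:I, P1:M(75) | bus: BusUpgr,Flush
[11] P1: store L1 := 14 | P0:I, P1:M(14) | bus: none
[12] P1: store L1 := 33 | P0:I, P1:M(33) | bus: none
[13] P0: store L1 := 16 | P0:M(16), P1:I | bus: BusRdX,Flush
[14] P1: load  L1 | P0:O(16), P1:S(16) | bus: BusRd

bus = none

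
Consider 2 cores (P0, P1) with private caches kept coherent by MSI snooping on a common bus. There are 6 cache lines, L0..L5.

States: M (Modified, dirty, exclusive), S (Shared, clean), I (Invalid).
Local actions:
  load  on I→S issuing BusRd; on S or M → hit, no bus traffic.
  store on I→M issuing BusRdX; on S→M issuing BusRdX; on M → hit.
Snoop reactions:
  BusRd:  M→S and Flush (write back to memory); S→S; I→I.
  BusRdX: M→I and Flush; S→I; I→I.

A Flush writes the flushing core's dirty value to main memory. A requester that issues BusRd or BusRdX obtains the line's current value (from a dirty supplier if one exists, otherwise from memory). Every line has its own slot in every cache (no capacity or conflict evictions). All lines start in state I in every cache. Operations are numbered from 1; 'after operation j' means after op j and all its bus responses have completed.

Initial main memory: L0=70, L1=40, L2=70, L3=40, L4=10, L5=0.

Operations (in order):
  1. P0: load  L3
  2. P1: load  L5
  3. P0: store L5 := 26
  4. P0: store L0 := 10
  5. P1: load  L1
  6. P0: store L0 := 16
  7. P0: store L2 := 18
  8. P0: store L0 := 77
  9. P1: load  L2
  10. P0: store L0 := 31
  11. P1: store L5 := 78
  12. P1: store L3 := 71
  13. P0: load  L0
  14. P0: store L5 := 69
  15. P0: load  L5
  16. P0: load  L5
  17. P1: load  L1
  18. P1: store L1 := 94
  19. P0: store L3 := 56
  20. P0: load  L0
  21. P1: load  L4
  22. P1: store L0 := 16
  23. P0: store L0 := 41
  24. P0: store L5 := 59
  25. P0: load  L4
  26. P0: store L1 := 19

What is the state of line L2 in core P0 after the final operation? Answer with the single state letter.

state = S

[1] P0: load  L3 | P0:S(40), P1:I | bus: BusRd
[2] P1: load  L5 | P0:I, P1:S(0) | bus: BusRd
[3] P0: store L5 := 26 | P0:M(26), P1:I | bus: BusRdX
[4] P0: store L0 := 10 | P0:M(10), P1:I | bus: BusRdX
[5] P1: load  L1 | P0:I, P1:S(40) | bus: BusRd
[6] P0: store L0 := 16 | P0:M(16), P1:I | bus: none
[7] P0: store L2 := 18 | P0:M(18), P1:I | bus: BusRdX
[8] P0: store L0 := 77 | P0:M(77), P1:I | bus: none
[9] P1: load  L2 | P0:S(18), P1:S(18) | bus: BusRd,Flush
[10] P0: store L0 := 31 | P0:M(31), P1:I | bus: none
[11] P1: store L5 := 78 | P0:I, P1:M(78) | bus: BusRdX,Flush
[12] P1: store L3 := 71 | P0:I, P1:M(71) | bus: BusRdX
[13] P0: load  L0 | P0:M(31), P1:I | bus: none
[14] P0: store L5 := 69 | P0:M(69), P1:I | bus: BusRdX,Flush
[15] P0: load  L5 | P0:M(69), P1:I | bus: none
[16] P0: load  L5 | P0:M(69), P1:I | bus: none
[17] P1: load  L1 | P0:I, P1:S(40) | bus: none
[18] P1: store L1 := 94 | P0:I, P1:M(94) | bus: BusRdX
[19] P0: store L3 := 56 | P0:M(56), P1:I | bus: BusRdX,Flush
[20] P0: load  L0 | P0:M(31), P1:I | bus: none
[21] P1: load  L4 | P0:I, P1:S(10) | bus: BusRd
[22] P1: store L0 := 16 | P0:I, P1:M(16) | bus: BusRdX,Flush
[23] P0: store L0 := 41 | P0:M(41), P1:I | bus: BusRdX,Flush
[24] P0: store L5 := 59 | P0:M(59), P1:I | bus: none
[25] P0: load  L4 | P0:S(10), P1:S(10) | bus: BusRd
[26] P0: store L1 := 19 | P0:M(19), P1:I | bus: BusRdX,Flush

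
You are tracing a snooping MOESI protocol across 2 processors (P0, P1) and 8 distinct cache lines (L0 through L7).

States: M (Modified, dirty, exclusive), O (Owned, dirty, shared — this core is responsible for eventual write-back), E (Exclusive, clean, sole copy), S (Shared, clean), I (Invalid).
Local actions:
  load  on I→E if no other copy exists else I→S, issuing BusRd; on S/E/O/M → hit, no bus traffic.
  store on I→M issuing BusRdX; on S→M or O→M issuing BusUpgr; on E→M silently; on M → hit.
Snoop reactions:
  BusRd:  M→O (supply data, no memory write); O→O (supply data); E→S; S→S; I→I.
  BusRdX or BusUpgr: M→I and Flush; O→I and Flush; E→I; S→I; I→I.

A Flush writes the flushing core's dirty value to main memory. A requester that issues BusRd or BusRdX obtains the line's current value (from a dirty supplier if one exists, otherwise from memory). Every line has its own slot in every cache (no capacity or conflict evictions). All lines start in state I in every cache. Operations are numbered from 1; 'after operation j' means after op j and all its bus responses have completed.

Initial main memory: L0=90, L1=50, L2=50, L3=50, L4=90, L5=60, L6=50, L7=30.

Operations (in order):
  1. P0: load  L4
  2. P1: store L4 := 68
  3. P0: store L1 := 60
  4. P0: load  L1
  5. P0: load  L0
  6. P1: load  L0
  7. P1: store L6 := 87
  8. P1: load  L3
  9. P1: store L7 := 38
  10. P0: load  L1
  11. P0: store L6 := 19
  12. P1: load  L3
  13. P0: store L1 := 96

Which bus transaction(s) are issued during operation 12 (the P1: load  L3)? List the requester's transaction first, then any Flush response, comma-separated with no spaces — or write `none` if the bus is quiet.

bus = none

step 1: P0: load  L4  ⟶  EI  (L4)  txn=BusRd  M[L4]=90
step 2: P1: store L4 := 68  ⟶  IM  (L4)  txn=BusRdX  M[L4]=90
step 3: P0: store L1 := 60  ⟶  MI  (L1)  txn=BusRdX  M[L1]=50
step 4: P0: load  L1  ⟶  MI  (L1)  txn=∅  M[L1]=50
step 5: P0: load  L0  ⟶  EI  (L0)  txn=BusRd  M[L0]=90
step 6: P1: load  L0  ⟶  SS  (L0)  txn=BusRd  M[L0]=90
step 7: P1: store L6 := 87  ⟶  IM  (L6)  txn=BusRdX  M[L6]=50
step 8: P1: load  L3  ⟶  IE  (L3)  txn=BusRd  M[L3]=50
step 9: P1: store L7 := 38  ⟶  IM  (L7)  txn=BusRdX  M[L7]=30
step 10: P0: load  L1  ⟶  MI  (L1)  txn=∅  M[L1]=50
step 11: P0: store L6 := 19  ⟶  MI  (L6)  txn=BusRdX+Flush  M[L6]=87
step 12: P1: load  L3  ⟶  IE  (L3)  txn=∅  M[L3]=50
step 13: P0: store L1 := 96  ⟶  MI  (L1)  txn=∅  M[L1]=50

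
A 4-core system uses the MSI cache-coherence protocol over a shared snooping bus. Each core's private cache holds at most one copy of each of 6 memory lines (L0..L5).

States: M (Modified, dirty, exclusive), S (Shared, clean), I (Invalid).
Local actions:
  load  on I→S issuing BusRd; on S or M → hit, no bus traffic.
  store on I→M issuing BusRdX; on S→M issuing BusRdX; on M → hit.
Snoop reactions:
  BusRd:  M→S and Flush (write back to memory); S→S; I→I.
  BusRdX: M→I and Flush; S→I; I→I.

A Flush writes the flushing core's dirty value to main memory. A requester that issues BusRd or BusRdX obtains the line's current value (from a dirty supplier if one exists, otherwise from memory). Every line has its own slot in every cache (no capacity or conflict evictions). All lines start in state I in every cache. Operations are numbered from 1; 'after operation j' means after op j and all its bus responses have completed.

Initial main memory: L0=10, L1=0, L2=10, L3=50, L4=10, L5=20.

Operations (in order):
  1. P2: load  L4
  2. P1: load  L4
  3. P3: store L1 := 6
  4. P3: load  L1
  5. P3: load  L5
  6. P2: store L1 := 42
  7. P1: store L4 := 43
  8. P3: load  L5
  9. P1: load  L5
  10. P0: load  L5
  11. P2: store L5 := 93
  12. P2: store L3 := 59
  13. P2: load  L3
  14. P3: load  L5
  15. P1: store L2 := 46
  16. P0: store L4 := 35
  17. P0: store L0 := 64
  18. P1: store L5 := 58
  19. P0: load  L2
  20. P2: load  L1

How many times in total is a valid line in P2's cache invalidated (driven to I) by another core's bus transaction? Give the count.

[1] P2: load  L4 | P0:I, P1:I, P2:S(10), P3:I | bus: BusRd
[2] P1: load  L4 | P0:I, P1:S(10), P2:S(10), P3:I | bus: BusRd
[3] P3: store L1 := 6 | P0:I, P1:I, P2:I, P3:M(6) | bus: BusRdX
[4] P3: load  L1 | P0:I, P1:I, P2:I, P3:M(6) | bus: none
[5] P3: load  L5 | P0:I, P1:I, P2:I, P3:S(20) | bus: BusRd
[6] P2: store L1 := 42 | P0:I, P1:I, P2:M(42), P3:I | bus: BusRdX,Flush
[7] P1: store L4 := 43 | P0:I, P1:M(43), P2:I, P3:I | bus: BusRdX
[8] P3: load  L5 | P0:I, P1:I, P2:I, P3:S(20) | bus: none
[9] P1: load  L5 | P0:I, P1:S(20), P2:I, P3:S(20) | bus: BusRd
[10] P0: load  L5 | P0:S(20), P1:S(20), P2:I, P3:S(20) | bus: BusRd
[11] P2: store L5 := 93 | P0:I, P1:I, P2:M(93), P3:I | bus: BusRdX
[12] P2: store L3 := 59 | P0:I, P1:I, P2:M(59), P3:I | bus: BusRdX
[13] P2: load  L3 | P0:I, P1:I, P2:M(59), P3:I | bus: none
[14] P3: load  L5 | P0:I, P1:I, P2:S(93), P3:S(93) | bus: BusRd,Flush
[15] P1: store L2 := 46 | P0:I, P1:M(46), P2:I, P3:I | bus: BusRdX
[16] P0: store L4 := 35 | P0:M(35), P1:I, P2:I, P3:I | bus: BusRdX,Flush
[17] P0: store L0 := 64 | P0:M(64), P1:I, P2:I, P3:I | bus: BusRdX
[18] P1: store L5 := 58 | P0:I, P1:M(58), P2:I, P3:I | bus: BusRdX
[19] P0: load  L2 | P0:S(46), P1:S(46), P2:I, P3:I | bus: BusRd,Flush
[20] P2: load  L1 | P0:I, P1:I, P2:M(42), P3:I | bus: none

invalidations = 2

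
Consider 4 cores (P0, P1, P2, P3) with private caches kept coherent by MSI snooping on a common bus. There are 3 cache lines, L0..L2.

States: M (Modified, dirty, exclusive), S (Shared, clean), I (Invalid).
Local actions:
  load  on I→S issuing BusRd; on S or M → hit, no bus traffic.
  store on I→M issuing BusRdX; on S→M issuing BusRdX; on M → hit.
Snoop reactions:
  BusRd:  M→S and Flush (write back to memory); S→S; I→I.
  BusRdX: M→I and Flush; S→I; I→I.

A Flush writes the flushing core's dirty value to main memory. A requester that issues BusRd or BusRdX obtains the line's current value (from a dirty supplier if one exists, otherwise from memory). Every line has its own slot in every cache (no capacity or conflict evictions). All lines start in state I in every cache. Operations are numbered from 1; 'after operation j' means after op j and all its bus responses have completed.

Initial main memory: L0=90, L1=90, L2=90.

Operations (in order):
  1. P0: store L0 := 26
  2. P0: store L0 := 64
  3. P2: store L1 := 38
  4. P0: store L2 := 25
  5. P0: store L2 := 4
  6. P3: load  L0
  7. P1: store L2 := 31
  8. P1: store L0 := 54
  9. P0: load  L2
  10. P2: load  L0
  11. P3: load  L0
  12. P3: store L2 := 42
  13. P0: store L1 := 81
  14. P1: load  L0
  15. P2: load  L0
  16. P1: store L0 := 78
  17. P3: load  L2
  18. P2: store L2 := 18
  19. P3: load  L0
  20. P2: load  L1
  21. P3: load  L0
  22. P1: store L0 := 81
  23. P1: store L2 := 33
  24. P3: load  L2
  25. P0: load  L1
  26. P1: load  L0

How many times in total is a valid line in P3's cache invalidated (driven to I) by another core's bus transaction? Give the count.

step 1: P0: store L0 := 26  ⟶  MIII  (L0)  txn=BusRdX  M[L0]=90
step 2: P0: store L0 := 64  ⟶  MIII  (L0)  txn=∅  M[L0]=90
step 3: P2: store L1 := 38  ⟶  IIMI  (L1)  txn=BusRdX  M[L1]=90
step 4: P0: store L2 := 25  ⟶  MIII  (L2)  txn=BusRdX  M[L2]=90
step 5: P0: store L2 := 4  ⟶  MIII  (L2)  txn=∅  M[L2]=90
step 6: P3: load  L0  ⟶  SIIS  (L0)  txn=BusRd+Flush  M[L0]=64
step 7: P1: store L2 := 31  ⟶  IMII  (L2)  txn=BusRdX+Flush  M[L2]=4
step 8: P1: store L0 := 54  ⟶  IMII  (L0)  txn=BusRdX  M[L0]=64
step 9: P0: load  L2  ⟶  SSII  (L2)  txn=BusRd+Flush  M[L2]=31
step 10: P2: load  L0  ⟶  ISSI  (L0)  txn=BusRd+Flush  M[L0]=54
step 11: P3: load  L0  ⟶  ISSS  (L0)  txn=BusRd  M[L0]=54
step 12: P3: store L2 := 42  ⟶  IIIM  (L2)  txn=BusRdX  M[L2]=31
step 13: P0: store L1 := 81  ⟶  MIII  (L1)  txn=BusRdX+Flush  M[L1]=38
step 14: P1: load  L0  ⟶  ISSS  (L0)  txn=∅  M[L0]=54
step 15: P2: load  L0  ⟶  ISSS  (L0)  txn=∅  M[L0]=54
step 16: P1: store L0 := 78  ⟶  IMII  (L0)  txn=BusRdX  M[L0]=54
step 17: P3: load  L2  ⟶  IIIM  (L2)  txn=∅  M[L2]=31
step 18: P2: store L2 := 18  ⟶  IIMI  (L2)  txn=BusRdX+Flush  M[L2]=42
step 19: P3: load  L0  ⟶  ISIS  (L0)  txn=BusRd+Flush  M[L0]=78
step 20: P2: load  L1  ⟶  SISI  (L1)  txn=BusRd+Flush  M[L1]=81
step 21: P3: load  L0  ⟶  ISIS  (L0)  txn=∅  M[L0]=78
step 22: P1: store L0 := 81  ⟶  IMII  (L0)  txn=BusRdX  M[L0]=78
step 23: P1: store L2 := 33  ⟶  IMII  (L2)  txn=BusRdX+Flush  M[L2]=18
step 24: P3: load  L2  ⟶  ISIS  (L2)  txn=BusRd+Flush  M[L2]=33
step 25: P0: load  L1  ⟶  SISI  (L1)  txn=∅  M[L1]=81
step 26: P1: load  L0  ⟶  IMII  (L0)  txn=∅  M[L0]=78

invalidations = 4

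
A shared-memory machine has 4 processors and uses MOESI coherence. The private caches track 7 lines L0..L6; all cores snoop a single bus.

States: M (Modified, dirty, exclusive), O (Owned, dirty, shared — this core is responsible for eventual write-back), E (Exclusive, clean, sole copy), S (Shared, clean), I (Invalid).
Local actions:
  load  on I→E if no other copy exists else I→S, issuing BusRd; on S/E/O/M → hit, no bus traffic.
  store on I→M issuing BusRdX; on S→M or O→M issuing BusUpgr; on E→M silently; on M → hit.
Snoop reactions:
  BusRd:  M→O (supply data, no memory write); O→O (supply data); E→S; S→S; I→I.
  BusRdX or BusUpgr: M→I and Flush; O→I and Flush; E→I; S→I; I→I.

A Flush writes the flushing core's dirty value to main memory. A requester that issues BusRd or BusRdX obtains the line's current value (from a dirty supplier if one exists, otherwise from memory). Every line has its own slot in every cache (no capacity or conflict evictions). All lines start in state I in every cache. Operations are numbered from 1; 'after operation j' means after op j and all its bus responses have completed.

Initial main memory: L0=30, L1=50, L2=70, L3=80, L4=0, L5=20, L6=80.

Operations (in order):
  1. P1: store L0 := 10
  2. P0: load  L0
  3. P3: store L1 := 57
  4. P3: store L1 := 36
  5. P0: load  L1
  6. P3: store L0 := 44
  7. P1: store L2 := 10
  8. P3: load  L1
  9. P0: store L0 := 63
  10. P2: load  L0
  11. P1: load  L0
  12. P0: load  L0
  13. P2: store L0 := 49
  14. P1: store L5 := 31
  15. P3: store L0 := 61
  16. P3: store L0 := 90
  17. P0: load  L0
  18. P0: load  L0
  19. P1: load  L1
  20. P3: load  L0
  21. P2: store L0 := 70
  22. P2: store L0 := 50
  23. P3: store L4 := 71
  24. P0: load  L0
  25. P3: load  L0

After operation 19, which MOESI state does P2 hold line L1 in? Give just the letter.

[1] P1: store L0 := 10 | P0:I, P1:M(10), P2:I, P3:I | bus: BusRdX
[2] P0: load  L0 | P0:S(10), P1:O(10), P2:I, P3:I | bus: BusRd
[3] P3: store L1 := 57 | P0:I, P1:I, P2:I, P3:M(57) | bus: BusRdX
[4] P3: store L1 := 36 | P0:I, P1:I, P2:I, P3:M(36) | bus: none
[5] P0: load  L1 | P0:S(36), P1:I, P2:I, P3:O(36) | bus: BusRd
[6] P3: store L0 := 44 | P0:I, P1:I, P2:I, P3:M(44) | bus: BusRdX,Flush
[7] P1: store L2 := 10 | P0:I, P1:M(10), P2:I, P3:I | bus: BusRdX
[8] P3: load  L1 | P0:S(36), P1:I, P2:I, P3:O(36) | bus: none
[9] P0: store L0 := 63 | P0:M(63), P1:I, P2:I, P3:I | bus: BusRdX,Flush
[10] P2: load  L0 | P0:O(63), P1:I, P2:S(63), P3:I | bus: BusRd
[11] P1: load  L0 | P0:O(63), P1:S(63), P2:S(63), P3:I | bus: BusRd
[12] P0: load  L0 | P0:O(63), P1:S(63), P2:S(63), P3:I | bus: none
[13] P2: store L0 := 49 | P0:I, P1:I, P2:M(49), P3:I | bus: BusUpgr,Flush
[14] P1: store L5 := 31 | P0:I, P1:M(31), P2:I, P3:I | bus: BusRdX
[15] P3: store L0 := 61 | P0:I, P1:I, P2:I, P3:M(61) | bus: BusRdX,Flush
[16] P3: store L0 := 90 | P0:I, P1:I, P2:I, P3:M(90) | bus: none
[17] P0: load  L0 | P0:S(90), P1:I, P2:I, P3:O(90) | bus: BusRd
[18] P0: load  L0 | P0:S(90), P1:I, P2:I, P3:O(90) | bus: none
[19] P1: load  L1 | P0:S(36), P1:S(36), P2:I, P3:O(36) | bus: BusRd
[20] P3: load  L0 | P0:S(90), P1:I, P2:I, P3:O(90) | bus: none
[21] P2: store L0 := 70 | P0:I, P1:I, P2:M(70), P3:I | bus: BusRdX,Flush
[22] P2: store L0 := 50 | P0:I, P1:I, P2:M(50), P3:I | bus: none
[23] P3: store L4 := 71 | P0:I, P1:I, P2:I, P3:M(71) | bus: BusRdX
[24] P0: load  L0 | P0:S(50), P1:I, P2:O(50), P3:I | bus: BusRd
[25] P3: load  L0 | P0:S(50), P1:I, P2:O(50), P3:S(50) | bus: BusRd

state = I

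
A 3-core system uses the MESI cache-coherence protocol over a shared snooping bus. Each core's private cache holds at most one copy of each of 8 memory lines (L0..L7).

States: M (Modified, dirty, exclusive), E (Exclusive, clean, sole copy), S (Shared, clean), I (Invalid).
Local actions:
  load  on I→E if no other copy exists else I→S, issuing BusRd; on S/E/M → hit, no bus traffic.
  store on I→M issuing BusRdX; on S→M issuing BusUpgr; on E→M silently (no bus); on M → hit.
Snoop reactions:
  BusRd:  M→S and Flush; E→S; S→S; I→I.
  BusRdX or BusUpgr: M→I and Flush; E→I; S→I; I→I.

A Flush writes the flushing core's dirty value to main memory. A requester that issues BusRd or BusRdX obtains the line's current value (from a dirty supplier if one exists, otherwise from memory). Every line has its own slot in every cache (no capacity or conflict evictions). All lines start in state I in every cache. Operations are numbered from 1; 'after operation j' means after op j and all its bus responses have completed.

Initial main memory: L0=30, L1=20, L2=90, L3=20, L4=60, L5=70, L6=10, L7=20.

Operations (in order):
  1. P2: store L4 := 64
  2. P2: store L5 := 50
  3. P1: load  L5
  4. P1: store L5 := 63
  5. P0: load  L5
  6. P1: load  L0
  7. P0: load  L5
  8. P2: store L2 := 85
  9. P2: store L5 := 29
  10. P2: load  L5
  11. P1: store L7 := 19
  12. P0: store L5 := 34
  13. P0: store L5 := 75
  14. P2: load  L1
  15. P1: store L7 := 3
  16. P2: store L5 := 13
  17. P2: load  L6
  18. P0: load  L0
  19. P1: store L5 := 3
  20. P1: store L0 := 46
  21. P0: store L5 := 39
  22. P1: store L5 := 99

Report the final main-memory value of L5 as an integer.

  op1 P2: store L4 := 64 → I/I/M on L4; bus BusRdX; mem=60
  op2 P2: store L5 := 50 → I/I/M on L5; bus BusRdX; mem=70
  op3 P1: load  L5 → I/S/S on L5; bus BusRd Flush; mem=50
  op4 P1: store L5 := 63 → I/M/I on L5; bus BusUpgr; mem=50
  op5 P0: load  L5 → S/S/I on L5; bus BusRd Flush; mem=63
  op6 P1: load  L0 → I/E/I on L0; bus BusRd; mem=30
  op7 P0: load  L5 → S/S/I on L5; bus (none); mem=63
  op8 P2: store L2 := 85 → I/I/M on L2; bus BusRdX; mem=90
  op9 P2: store L5 := 29 → I/I/M on L5; bus BusRdX; mem=63
  op10 P2: load  L5 → I/I/M on L5; bus (none); mem=63
  op11 P1: store L7 := 19 → I/M/I on L7; bus BusRdX; mem=20
  op12 P0: store L5 := 34 → M/I/I on L5; bus BusRdX Flush; mem=29
  op13 P0: store L5 := 75 → M/I/I on L5; bus (none); mem=29
  op14 P2: load  L1 → I/I/E on L1; bus BusRd; mem=20
  op15 P1: store L7 := 3 → I/M/I on L7; bus (none); mem=20
  op16 P2: store L5 := 13 → I/I/M on L5; bus BusRdX Flush; mem=75
  op17 P2: load  L6 → I/I/E on L6; bus BusRd; mem=10
  op18 P0: load  L0 → S/S/I on L0; bus BusRd; mem=30
  op19 P1: store L5 := 3 → I/M/I on L5; bus BusRdX Flush; mem=13
  op20 P1: store L0 := 46 → I/M/I on L0; bus BusUpgr; mem=30
  op21 P0: store L5 := 39 → M/I/I on L5; bus BusRdX Flush; mem=3
  op22 P1: store L5 := 99 → I/M/I on L5; bus BusRdX Flush; mem=39

memory[L5] = 39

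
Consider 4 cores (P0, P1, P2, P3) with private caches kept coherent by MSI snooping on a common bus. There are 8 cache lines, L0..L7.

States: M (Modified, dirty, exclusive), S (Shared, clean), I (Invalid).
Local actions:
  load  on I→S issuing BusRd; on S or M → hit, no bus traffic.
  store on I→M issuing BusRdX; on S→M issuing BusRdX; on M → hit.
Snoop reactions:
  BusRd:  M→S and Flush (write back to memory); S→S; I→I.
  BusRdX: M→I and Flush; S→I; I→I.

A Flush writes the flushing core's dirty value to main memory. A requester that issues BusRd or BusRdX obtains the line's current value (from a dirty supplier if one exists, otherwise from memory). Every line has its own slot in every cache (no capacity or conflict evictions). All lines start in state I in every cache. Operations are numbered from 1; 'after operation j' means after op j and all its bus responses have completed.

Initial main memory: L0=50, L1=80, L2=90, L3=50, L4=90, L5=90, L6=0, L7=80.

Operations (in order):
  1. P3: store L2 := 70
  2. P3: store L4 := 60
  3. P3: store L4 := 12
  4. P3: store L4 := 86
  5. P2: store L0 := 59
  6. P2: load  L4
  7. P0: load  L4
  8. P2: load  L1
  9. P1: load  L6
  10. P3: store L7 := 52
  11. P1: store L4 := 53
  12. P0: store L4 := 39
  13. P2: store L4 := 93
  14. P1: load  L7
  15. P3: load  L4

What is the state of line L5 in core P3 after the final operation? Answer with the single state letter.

step 1: P3: store L2 := 70  ⟶  IIIM  (L2)  txn=BusRdX  M[L2]=90
step 2: P3: store L4 := 60  ⟶  IIIM  (L4)  txn=BusRdX  M[L4]=90
step 3: P3: store L4 := 12  ⟶  IIIM  (L4)  txn=∅  M[L4]=90
step 4: P3: store L4 := 86  ⟶  IIIM  (L4)  txn=∅  M[L4]=90
step 5: P2: store L0 := 59  ⟶  IIMI  (L0)  txn=BusRdX  M[L0]=50
step 6: P2: load  L4  ⟶  IISS  (L4)  txn=BusRd+Flush  M[L4]=86
step 7: P0: load  L4  ⟶  SISS  (L4)  txn=BusRd  M[L4]=86
step 8: P2: load  L1  ⟶  IISI  (L1)  txn=BusRd  M[L1]=80
step 9: P1: load  L6  ⟶  ISII  (L6)  txn=BusRd  M[L6]=0
step 10: P3: store L7 := 52  ⟶  IIIM  (L7)  txn=BusRdX  M[L7]=80
step 11: P1: store L4 := 53  ⟶  IMII  (L4)  txn=BusRdX  M[L4]=86
step 12: P0: store L4 := 39  ⟶  MIII  (L4)  txn=BusRdX+Flush  M[L4]=53
step 13: P2: store L4 := 93  ⟶  IIMI  (L4)  txn=BusRdX+Flush  M[L4]=39
step 14: P1: load  L7  ⟶  ISIS  (L7)  txn=BusRd+Flush  M[L7]=52
step 15: P3: load  L4  ⟶  IISS  (L4)  txn=BusRd+Flush  M[L4]=93

state = I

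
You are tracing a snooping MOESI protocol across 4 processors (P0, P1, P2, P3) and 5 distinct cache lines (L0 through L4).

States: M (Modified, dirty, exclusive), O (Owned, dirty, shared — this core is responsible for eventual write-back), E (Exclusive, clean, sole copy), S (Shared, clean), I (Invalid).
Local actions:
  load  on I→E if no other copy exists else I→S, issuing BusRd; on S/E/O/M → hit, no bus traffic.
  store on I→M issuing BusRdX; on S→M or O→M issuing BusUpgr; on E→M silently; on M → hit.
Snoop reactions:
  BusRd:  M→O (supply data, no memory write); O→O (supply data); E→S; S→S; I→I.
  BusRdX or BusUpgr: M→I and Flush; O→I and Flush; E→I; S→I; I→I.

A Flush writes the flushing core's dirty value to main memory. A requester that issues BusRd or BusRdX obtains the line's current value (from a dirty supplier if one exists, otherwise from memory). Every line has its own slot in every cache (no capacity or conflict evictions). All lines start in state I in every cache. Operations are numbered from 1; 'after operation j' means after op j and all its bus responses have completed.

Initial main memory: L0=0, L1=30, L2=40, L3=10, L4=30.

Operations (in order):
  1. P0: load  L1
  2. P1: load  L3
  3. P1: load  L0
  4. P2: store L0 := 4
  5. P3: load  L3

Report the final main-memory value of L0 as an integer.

step 1: P0: load  L1  ⟶  EIII  (L1)  txn=BusRd  M[L1]=30
step 2: P1: load  L3  ⟶  IEII  (L3)  txn=BusRd  M[L3]=10
step 3: P1: load  L0  ⟶  IEII  (L0)  txn=BusRd  M[L0]=0
step 4: P2: store L0 := 4  ⟶  IIMI  (L0)  txn=BusRdX  M[L0]=0
step 5: P3: load  L3  ⟶  ISIS  (L3)  txn=BusRd  M[L3]=10

memory[L0] = 0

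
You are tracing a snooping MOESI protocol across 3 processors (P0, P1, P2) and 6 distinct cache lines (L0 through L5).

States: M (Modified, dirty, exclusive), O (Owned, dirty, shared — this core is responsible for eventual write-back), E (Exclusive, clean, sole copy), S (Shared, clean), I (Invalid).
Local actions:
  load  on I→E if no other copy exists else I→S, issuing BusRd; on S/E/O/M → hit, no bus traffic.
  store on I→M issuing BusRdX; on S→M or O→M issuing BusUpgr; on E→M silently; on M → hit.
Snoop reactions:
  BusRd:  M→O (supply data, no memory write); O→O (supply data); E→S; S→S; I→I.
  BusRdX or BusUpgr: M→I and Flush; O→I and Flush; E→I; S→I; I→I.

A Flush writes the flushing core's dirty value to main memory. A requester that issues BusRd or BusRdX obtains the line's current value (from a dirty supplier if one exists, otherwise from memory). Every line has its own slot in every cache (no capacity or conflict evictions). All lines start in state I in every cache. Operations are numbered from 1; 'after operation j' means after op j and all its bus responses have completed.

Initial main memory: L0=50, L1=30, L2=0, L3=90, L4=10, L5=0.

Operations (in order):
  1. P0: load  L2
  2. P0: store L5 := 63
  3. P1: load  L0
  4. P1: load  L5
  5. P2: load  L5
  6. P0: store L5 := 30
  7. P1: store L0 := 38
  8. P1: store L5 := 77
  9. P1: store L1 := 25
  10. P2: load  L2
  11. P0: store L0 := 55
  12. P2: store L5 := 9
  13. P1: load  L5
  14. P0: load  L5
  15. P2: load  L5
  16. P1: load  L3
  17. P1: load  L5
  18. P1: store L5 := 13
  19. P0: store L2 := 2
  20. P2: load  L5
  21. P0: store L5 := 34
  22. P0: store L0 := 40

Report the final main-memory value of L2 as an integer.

memory[L2] = 0

1. P0: load  L2  bus=[BusRd]  L2: P0=E P1=I P2=I  mem[L2]=0
2. P0: store L5 := 63  bus=[BusRdX]  L5: P0=M P1=I P2=I  mem[L5]=0
3. P1: load  L0  bus=[BusRd]  L0: P0=I P1=E P2=I  mem[L0]=50
4. P1: load  L5  bus=[BusRd]  L5: P0=O P1=S P2=I  mem[L5]=0
5. P2: load  L5  bus=[BusRd]  L5: P0=O P1=S P2=S  mem[L5]=0
6. P0: store L5 := 30  bus=[BusUpgr]  L5: P0=M P1=I P2=I  mem[L5]=0
7. P1: store L0 := 38  bus=[-]  L0: P0=I P1=M P2=I  mem[L0]=50
8. P1: store L5 := 77  bus=[BusRdX,Flush]  L5: P0=I P1=M P2=I  mem[L5]=30
9. P1: store L1 := 25  bus=[BusRdX]  L1: P0=I P1=M P2=I  mem[L1]=30
10. P2: load  L2  bus=[BusRd]  L2: P0=S P1=I P2=S  mem[L2]=0
11. P0: store L0 := 55  bus=[BusRdX,Flush]  L0: P0=M P1=I P2=I  mem[L0]=38
12. P2: store L5 := 9  bus=[BusRdX,Flush]  L5: P0=I P1=I P2=M  mem[L5]=77
13. P1: load  L5  bus=[BusRd]  L5: P0=I P1=S P2=O  mem[L5]=77
14. P0: load  L5  bus=[BusRd]  L5: P0=S P1=S P2=O  mem[L5]=77
15. P2: load  L5  bus=[-]  L5: P0=S P1=S P2=O  mem[L5]=77
16. P1: load  L3  bus=[BusRd]  L3: P0=I P1=E P2=I  mem[L3]=90
17. P1: load  L5  bus=[-]  L5: P0=S P1=S P2=O  mem[L5]=77
18. P1: store L5 := 13  bus=[BusUpgr,Flush]  L5: P0=I P1=M P2=I  mem[L5]=9
19. P0: store L2 := 2  bus=[BusUpgr]  L2: P0=M P1=I P2=I  mem[L2]=0
20. P2: load  L5  bus=[BusRd]  L5: P0=I P1=O P2=S  mem[L5]=9
21. P0: store L5 := 34  bus=[BusRdX,Flush]  L5: P0=M P1=I P2=I  mem[L5]=13
22. P0: store L0 := 40  bus=[-]  L0: P0=M P1=I P2=I  mem[L0]=38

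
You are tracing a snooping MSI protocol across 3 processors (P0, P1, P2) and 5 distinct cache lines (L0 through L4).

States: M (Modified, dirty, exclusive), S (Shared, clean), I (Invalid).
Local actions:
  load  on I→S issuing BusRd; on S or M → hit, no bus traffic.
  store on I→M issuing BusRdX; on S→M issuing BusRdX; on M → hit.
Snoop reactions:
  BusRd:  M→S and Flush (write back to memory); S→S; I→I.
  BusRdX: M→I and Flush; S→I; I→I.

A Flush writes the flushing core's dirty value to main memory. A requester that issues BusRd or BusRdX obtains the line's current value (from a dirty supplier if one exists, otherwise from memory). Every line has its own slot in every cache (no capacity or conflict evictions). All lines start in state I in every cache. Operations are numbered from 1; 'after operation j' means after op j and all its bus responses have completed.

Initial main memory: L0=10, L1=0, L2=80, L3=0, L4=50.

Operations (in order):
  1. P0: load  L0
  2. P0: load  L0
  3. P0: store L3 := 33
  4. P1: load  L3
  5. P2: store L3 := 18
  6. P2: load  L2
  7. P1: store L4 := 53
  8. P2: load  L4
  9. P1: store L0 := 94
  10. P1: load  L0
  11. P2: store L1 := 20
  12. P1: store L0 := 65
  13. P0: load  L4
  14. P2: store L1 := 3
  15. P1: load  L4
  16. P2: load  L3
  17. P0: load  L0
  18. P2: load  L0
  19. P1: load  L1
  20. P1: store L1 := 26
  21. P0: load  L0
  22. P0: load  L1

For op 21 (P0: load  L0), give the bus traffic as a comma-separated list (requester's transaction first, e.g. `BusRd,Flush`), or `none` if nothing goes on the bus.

bus = none

1. P0: load  L0  bus=[BusRd]  L0: P0=S P1=I P2=I  mem[L0]=10
2. P0: load  L0  bus=[-]  L0: P0=S P1=I P2=I  mem[L0]=10
3. P0: store L3 := 33  bus=[BusRdX]  L3: P0=M P1=I P2=I  mem[L3]=0
4. P1: load  L3  bus=[BusRd,Flush]  L3: P0=S P1=S P2=I  mem[L3]=33
5. P2: store L3 := 18  bus=[BusRdX]  L3: P0=I P1=I P2=M  mem[L3]=33
6. P2: load  L2  bus=[BusRd]  L2: P0=I P1=I P2=S  mem[L2]=80
7. P1: store L4 := 53  bus=[BusRdX]  L4: P0=I P1=M P2=I  mem[L4]=50
8. P2: load  L4  bus=[BusRd,Flush]  L4: P0=I P1=S P2=S  mem[L4]=53
9. P1: store L0 := 94  bus=[BusRdX]  L0: P0=I P1=M P2=I  mem[L0]=10
10. P1: load  L0  bus=[-]  L0: P0=I P1=M P2=I  mem[L0]=10
11. P2: store L1 := 20  bus=[BusRdX]  L1: P0=I P1=I P2=M  mem[L1]=0
12. P1: store L0 := 65  bus=[-]  L0: P0=I P1=M P2=I  mem[L0]=10
13. P0: load  L4  bus=[BusRd]  L4: P0=S P1=S P2=S  mem[L4]=53
14. P2: store L1 := 3  bus=[-]  L1: P0=I P1=I P2=M  mem[L1]=0
15. P1: load  L4  bus=[-]  L4: P0=S P1=S P2=S  mem[L4]=53
16. P2: load  L3  bus=[-]  L3: P0=I P1=I P2=M  mem[L3]=33
17. P0: load  L0  bus=[BusRd,Flush]  L0: P0=S P1=S P2=I  mem[L0]=65
18. P2: load  L0  bus=[BusRd]  L0: P0=S P1=S P2=S  mem[L0]=65
19. P1: load  L1  bus=[BusRd,Flush]  L1: P0=I P1=S P2=S  mem[L1]=3
20. P1: store L1 := 26  bus=[BusRdX]  L1: P0=I P1=M P2=I  mem[L1]=3
21. P0: load  L0  bus=[-]  L0: P0=S P1=S P2=S  mem[L0]=65
22. P0: load  L1  bus=[BusRd,Flush]  L1: P0=S P1=S P2=I  mem[L1]=26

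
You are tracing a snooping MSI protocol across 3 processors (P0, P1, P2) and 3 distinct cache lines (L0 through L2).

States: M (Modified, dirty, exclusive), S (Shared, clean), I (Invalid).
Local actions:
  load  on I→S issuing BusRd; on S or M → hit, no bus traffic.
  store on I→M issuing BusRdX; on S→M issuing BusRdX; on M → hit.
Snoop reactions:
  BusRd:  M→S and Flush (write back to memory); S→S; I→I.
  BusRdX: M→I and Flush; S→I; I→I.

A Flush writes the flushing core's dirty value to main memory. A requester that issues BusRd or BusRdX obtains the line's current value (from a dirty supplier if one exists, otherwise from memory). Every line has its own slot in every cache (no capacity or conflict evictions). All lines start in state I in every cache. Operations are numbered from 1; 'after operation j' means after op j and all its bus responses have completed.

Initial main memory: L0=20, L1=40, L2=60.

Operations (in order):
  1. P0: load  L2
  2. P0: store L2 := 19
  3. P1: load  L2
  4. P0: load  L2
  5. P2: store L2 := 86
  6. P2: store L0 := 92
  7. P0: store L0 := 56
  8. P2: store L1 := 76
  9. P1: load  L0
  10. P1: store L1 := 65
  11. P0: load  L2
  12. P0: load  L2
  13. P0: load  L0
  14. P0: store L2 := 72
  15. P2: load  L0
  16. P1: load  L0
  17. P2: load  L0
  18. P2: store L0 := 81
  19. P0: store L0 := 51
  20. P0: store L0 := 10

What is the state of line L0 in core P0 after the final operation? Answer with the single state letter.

state = M

1. P0: load  L2  bus=[BusRd]  L2: P0=S P1=I P2=I  mem[L2]=60
2. P0: store L2 := 19  bus=[BusRdX]  L2: P0=M P1=I P2=I  mem[L2]=60
3. P1: load  L2  bus=[BusRd,Flush]  L2: P0=S P1=S P2=I  mem[L2]=19
4. P0: load  L2  bus=[-]  L2: P0=S P1=S P2=I  mem[L2]=19
5. P2: store L2 := 86  bus=[BusRdX]  L2: P0=I P1=I P2=M  mem[L2]=19
6. P2: store L0 := 92  bus=[BusRdX]  L0: P0=I P1=I P2=M  mem[L0]=20
7. P0: store L0 := 56  bus=[BusRdX,Flush]  L0: P0=M P1=I P2=I  mem[L0]=92
8. P2: store L1 := 76  bus=[BusRdX]  L1: P0=I P1=I P2=M  mem[L1]=40
9. P1: load  L0  bus=[BusRd,Flush]  L0: P0=S P1=S P2=I  mem[L0]=56
10. P1: store L1 := 65  bus=[BusRdX,Flush]  L1: P0=I P1=M P2=I  mem[L1]=76
11. P0: load  L2  bus=[BusRd,Flush]  L2: P0=S P1=I P2=S  mem[L2]=86
12. P0: load  L2  bus=[-]  L2: P0=S P1=I P2=S  mem[L2]=86
13. P0: load  L0  bus=[-]  L0: P0=S P1=S P2=I  mem[L0]=56
14. P0: store L2 := 72  bus=[BusRdX]  L2: P0=M P1=I P2=I  mem[L2]=86
15. P2: load  L0  bus=[BusRd]  L0: P0=S P1=S P2=S  mem[L0]=56
16. P1: load  L0  bus=[-]  L0: P0=S P1=S P2=S  mem[L0]=56
17. P2: load  L0  bus=[-]  L0: P0=S P1=S P2=S  mem[L0]=56
18. P2: store L0 := 81  bus=[BusRdX]  L0: P0=I P1=I P2=M  mem[L0]=56
19. P0: store L0 := 51  bus=[BusRdX,Flush]  L0: P0=M P1=I P2=I  mem[L0]=81
20. P0: store L0 := 10  bus=[-]  L0: P0=M P1=I P2=I  mem[L0]=81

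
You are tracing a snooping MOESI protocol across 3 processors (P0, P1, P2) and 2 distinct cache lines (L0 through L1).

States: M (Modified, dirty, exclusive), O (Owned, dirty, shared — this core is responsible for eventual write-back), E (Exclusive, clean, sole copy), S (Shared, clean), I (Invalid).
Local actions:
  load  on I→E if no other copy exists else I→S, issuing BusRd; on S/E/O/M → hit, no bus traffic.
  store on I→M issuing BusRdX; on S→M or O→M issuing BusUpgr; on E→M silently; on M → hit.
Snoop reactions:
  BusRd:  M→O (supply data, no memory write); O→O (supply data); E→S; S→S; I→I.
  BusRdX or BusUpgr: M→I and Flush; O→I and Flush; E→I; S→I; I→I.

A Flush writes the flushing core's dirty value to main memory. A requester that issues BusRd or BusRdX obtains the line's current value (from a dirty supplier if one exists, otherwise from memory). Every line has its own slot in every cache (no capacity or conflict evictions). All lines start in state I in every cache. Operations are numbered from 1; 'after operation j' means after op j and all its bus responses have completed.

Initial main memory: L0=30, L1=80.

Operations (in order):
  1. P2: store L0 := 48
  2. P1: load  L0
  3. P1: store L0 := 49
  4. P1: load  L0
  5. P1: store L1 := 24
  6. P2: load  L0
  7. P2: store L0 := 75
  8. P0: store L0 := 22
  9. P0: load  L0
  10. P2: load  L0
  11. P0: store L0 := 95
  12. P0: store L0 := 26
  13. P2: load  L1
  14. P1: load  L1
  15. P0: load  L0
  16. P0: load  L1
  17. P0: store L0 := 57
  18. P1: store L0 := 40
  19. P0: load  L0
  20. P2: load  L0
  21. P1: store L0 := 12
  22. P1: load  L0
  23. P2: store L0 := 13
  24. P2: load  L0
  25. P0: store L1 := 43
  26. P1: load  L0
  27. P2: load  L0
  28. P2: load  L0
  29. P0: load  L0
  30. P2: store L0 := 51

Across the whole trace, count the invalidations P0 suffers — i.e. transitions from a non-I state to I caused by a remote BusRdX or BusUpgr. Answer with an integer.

invalidations = 3

  op1 P2: store L0 := 48 → I/I/M on L0; bus BusRdX; mem=30
  op2 P1: load  L0 → I/S/O on L0; bus BusRd; mem=30
  op3 P1: store L0 := 49 → I/M/I on L0; bus BusUpgr Flush; mem=48
  op4 P1: load  L0 → I/M/I on L0; bus (none); mem=48
  op5 P1: store L1 := 24 → I/M/I on L1; bus BusRdX; mem=80
  op6 P2: load  L0 → I/O/S on L0; bus BusRd; mem=48
  op7 P2: store L0 := 75 → I/I/M on L0; bus BusUpgr Flush; mem=49
  op8 P0: store L0 := 22 → M/I/I on L0; bus BusRdX Flush; mem=75
  op9 P0: load  L0 → M/I/I on L0; bus (none); mem=75
  op10 P2: load  L0 → O/I/S on L0; bus BusRd; mem=75
  op11 P0: store L0 := 95 → M/I/I on L0; bus BusUpgr; mem=75
  op12 P0: store L0 := 26 → M/I/I on L0; bus (none); mem=75
  op13 P2: load  L1 → I/O/S on L1; bus BusRd; mem=80
  op14 P1: load  L1 → I/O/S on L1; bus (none); mem=80
  op15 P0: load  L0 → M/I/I on L0; bus (none); mem=75
  op16 P0: load  L1 → S/O/S on L1; bus BusRd; mem=80
  op17 P0: store L0 := 57 → M/I/I on L0; bus (none); mem=75
  op18 P1: store L0 := 40 → I/M/I on L0; bus BusRdX Flush; mem=57
  op19 P0: load  L0 → S/O/I on L0; bus BusRd; mem=57
  op20 P2: load  L0 → S/O/S on L0; bus BusRd; mem=57
  op21 P1: store L0 := 12 → I/M/I on L0; bus BusUpgr; mem=57
  op22 P1: load  L0 → I/M/I on L0; bus (none); mem=57
  op23 P2: store L0 := 13 → I/I/M on L0; bus BusRdX Flush; mem=12
  op24 P2: load  L0 → I/I/M on L0; bus (none); mem=12
  op25 P0: store L1 := 43 → M/I/I on L1; bus BusUpgr Flush; mem=24
  op26 P1: load  L0 → I/S/O on L0; bus BusRd; mem=12
  op27 P2: load  L0 → I/S/O on L0; bus (none); mem=12
  op28 P2: load  L0 → I/S/O on L0; bus (none); mem=12
  op29 P0: load  L0 → S/S/O on L0; bus BusRd; mem=12
  op30 P2: store L0 := 51 → I/I/M on L0; bus BusUpgr; mem=12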